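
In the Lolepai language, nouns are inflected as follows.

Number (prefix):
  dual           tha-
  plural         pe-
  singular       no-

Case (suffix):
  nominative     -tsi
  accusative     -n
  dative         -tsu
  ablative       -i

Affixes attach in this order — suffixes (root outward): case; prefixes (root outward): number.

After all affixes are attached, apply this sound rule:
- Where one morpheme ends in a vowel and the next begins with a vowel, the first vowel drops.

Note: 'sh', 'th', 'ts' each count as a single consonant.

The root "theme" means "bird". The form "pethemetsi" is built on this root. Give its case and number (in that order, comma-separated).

nominative, plural

Segment: pe-theme-tsi.
case: -tsi → nominative.
number: pe- → plural.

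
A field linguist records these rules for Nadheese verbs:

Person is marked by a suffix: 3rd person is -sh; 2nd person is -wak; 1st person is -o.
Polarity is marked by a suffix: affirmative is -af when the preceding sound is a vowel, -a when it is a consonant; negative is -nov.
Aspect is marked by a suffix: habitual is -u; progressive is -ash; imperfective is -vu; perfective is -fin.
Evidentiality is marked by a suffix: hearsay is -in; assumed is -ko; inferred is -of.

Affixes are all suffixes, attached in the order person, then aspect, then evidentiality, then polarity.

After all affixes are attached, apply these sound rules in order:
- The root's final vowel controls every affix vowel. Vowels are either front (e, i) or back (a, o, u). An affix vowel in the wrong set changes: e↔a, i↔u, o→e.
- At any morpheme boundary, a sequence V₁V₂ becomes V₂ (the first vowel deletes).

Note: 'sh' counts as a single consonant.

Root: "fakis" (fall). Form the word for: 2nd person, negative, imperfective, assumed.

Attach person 2nd person -wak → fakiswak.
Attach aspect imperfective -vu → fakiswakvu.
Attach evidentiality assumed -ko → fakiswakvuko.
Attach polarity negative -nov → fakiswakvukonov.
Apply vowel harmony: fakiswakvukonov → fakiswekvikenev.
Vowel deletion: no change.

fakiswekvikenev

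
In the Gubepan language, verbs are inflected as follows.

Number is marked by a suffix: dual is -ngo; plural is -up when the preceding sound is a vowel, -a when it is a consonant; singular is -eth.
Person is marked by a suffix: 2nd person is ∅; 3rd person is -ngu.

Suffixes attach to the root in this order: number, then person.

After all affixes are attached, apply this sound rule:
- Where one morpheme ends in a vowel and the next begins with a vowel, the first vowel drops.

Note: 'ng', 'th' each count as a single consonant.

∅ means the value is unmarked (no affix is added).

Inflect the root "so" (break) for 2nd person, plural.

Attach number plural -up (after vowel 'o') → soup.
person = 2nd person: zero marking, form stays soup.
Apply vowel deletion: soup → sup.

sup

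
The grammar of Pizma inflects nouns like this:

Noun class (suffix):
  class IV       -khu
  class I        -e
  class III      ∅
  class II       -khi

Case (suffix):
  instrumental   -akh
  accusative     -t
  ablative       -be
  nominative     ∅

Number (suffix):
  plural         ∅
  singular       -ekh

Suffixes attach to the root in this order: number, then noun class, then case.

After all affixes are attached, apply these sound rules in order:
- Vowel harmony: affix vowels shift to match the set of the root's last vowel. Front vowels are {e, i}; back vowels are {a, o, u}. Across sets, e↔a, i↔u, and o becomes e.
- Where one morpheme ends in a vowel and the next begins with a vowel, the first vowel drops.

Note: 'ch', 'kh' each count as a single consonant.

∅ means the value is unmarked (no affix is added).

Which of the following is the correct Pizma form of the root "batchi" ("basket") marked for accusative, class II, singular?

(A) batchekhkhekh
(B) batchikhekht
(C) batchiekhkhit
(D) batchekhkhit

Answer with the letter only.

Attach number singular -ekh → batchiekh.
Attach noun class class II -khi → batchiekhkhi.
Attach case accusative -t → batchiekhkhit.
Vowel harmony: no change.
Apply vowel deletion: batchiekhkhit → batchekhkhit.
So the correct form is batchekhkhit, option (D).
(C) batchiekhkhit is wrong: it fails to apply the sound rule(s).
(A) batchekhkhekh is wrong: it uses instrumental instead of accusative for case.
(B) batchikhekht is wrong: it has the affixes in the wrong order.

D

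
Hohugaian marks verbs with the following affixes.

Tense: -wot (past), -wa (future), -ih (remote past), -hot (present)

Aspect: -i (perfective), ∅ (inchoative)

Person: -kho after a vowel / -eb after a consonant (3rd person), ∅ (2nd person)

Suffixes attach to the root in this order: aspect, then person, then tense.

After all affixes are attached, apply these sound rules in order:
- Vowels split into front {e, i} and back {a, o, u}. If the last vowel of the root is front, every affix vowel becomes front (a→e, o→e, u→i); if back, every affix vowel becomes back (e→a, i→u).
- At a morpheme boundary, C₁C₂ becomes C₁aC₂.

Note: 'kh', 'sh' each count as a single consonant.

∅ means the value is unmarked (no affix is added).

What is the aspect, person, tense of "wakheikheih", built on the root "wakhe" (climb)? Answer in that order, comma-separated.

Segment: wakhe-i-kho-ih.
aspect: -i → perfective.
person: -kho/eb → 3rd person.
tense: -ih → remote past.

perfective, 3rd person, remote past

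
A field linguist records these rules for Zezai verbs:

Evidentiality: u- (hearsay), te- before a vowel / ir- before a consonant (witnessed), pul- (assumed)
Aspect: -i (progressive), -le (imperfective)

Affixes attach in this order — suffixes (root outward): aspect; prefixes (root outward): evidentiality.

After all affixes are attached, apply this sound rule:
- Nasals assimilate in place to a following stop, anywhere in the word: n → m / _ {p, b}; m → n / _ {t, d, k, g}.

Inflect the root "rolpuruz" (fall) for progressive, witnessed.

irrolpuruzi

Attach aspect progressive -i → rolpuruzi.
Attach evidentiality witnessed ir- (before consonant 'r') → irrolpuruzi.
Nasal assimilation: no change.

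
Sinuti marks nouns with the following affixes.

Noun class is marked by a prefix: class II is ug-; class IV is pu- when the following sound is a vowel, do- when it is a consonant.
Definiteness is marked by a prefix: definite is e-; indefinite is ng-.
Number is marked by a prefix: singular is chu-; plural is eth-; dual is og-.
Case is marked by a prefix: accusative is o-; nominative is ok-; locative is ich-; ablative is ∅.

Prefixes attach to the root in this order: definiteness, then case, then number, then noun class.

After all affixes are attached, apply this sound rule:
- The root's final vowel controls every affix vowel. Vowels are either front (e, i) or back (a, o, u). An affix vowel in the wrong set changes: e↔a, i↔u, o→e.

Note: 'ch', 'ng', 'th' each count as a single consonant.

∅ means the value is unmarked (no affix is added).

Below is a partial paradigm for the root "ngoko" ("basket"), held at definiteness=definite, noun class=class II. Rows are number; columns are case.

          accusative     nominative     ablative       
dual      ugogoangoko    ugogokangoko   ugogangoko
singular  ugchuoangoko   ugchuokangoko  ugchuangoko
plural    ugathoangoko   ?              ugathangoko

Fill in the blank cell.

Attach definiteness definite e- → engoko.
Attach case nominative ok- → okengoko.
Attach number plural eth- → ethokengoko.
Attach noun class class II ug- → ugethokengoko.
Apply vowel harmony: ugethokengoko → ugathokangoko.

ugathokangoko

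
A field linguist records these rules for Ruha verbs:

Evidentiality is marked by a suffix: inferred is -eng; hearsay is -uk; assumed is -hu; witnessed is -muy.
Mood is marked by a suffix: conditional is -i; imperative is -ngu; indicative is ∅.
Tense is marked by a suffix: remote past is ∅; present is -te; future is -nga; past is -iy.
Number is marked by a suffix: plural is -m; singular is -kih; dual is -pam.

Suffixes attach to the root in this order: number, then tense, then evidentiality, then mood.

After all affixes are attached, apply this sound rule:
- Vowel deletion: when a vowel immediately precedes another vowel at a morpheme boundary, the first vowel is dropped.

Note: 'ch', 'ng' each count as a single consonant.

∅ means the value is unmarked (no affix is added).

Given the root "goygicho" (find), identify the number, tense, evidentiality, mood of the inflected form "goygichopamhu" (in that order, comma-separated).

Segment: goygicho-pam-hu.
number: -pam → dual.
tense: ∅ → remote past.
evidentiality: -hu → assumed.
mood: ∅ → indicative.

dual, remote past, assumed, indicative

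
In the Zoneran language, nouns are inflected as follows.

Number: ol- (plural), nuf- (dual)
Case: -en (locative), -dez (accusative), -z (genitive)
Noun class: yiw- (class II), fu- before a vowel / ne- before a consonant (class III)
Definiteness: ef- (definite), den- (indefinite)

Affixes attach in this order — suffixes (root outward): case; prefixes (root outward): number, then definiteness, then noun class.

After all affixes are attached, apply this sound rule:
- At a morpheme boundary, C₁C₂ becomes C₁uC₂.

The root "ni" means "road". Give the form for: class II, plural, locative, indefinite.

Attach number plural ol- → olni.
Attach definiteness indefinite den- → denolni.
Attach noun class class II yiw- → yiwdenolni.
Attach case locative -en → yiwdenolnien.
Apply epenthesis: yiwdenolnien → yiwudenolunien.

yiwudenolunien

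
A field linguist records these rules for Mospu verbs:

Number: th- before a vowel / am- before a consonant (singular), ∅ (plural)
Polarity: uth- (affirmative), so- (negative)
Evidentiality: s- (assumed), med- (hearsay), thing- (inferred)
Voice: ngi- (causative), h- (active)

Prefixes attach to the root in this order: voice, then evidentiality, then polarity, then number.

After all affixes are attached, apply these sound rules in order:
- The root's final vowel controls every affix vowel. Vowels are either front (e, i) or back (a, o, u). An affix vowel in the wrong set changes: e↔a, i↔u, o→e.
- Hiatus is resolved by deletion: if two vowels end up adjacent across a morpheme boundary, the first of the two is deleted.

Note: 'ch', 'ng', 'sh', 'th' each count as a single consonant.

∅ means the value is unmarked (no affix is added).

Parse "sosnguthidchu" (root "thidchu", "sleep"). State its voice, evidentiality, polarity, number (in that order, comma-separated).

causative, assumed, negative, plural

Segment: so-s-ngi-thidchu.
voice: ngi- → causative.
evidentiality: s- → assumed.
polarity: so- → negative.
number: ∅ → plural.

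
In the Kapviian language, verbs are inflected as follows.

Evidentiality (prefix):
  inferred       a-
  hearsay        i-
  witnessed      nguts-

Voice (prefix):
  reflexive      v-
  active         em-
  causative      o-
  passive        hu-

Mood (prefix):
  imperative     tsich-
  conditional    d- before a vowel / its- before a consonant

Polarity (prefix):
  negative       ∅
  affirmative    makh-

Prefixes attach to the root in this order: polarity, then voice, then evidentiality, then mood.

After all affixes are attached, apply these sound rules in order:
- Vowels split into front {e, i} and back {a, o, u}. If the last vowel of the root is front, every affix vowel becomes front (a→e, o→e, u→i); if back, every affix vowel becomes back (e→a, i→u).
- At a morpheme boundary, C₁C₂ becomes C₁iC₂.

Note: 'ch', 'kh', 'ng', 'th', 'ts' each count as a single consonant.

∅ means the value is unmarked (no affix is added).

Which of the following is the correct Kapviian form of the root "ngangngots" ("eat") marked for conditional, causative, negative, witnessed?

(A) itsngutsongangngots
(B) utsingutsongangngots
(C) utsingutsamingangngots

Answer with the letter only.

B

polarity = negative: zero marking, form stays ngangngots.
Attach voice causative o- → ongangngots.
Attach evidentiality witnessed nguts- → ngutsongangngots.
Attach mood conditional its- (before consonant 'ng') → itsngutsongangngots.
Apply vowel harmony: itsngutsongangngots → utsngutsongangngots.
Apply epenthesis: utsngutsongangngots → utsingutsongangngots.
So the correct form is utsingutsongangngots, option (B).
(A) itsngutsongangngots is wrong: it fails to apply the sound rule(s).
(C) utsingutsamingangngots is wrong: it uses active instead of causative for voice.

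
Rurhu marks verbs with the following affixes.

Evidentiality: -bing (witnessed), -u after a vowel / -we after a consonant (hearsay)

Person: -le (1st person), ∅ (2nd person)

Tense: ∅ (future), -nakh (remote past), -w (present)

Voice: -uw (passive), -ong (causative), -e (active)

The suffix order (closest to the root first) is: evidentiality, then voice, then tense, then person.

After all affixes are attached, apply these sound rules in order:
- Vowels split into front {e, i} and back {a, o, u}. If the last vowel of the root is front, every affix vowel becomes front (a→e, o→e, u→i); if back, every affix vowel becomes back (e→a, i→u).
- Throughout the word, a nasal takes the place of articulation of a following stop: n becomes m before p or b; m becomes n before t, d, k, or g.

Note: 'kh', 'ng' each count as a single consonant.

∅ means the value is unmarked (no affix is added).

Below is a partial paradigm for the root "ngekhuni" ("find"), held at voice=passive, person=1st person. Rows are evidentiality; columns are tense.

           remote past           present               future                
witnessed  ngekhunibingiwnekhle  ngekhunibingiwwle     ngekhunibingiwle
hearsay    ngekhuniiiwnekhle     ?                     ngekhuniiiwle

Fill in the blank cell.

Attach evidentiality hearsay -u (after vowel 'i') → ngekhuniu.
Attach voice passive -uw → ngekhuniuuw.
Attach tense present -w → ngekhuniuuww.
Attach person 1st person -le → ngekhuniuuwwle.
Apply vowel harmony: ngekhuniuuwwle → ngekhuniiiwwle.
Nasal assimilation: no change.

ngekhuniiiwwle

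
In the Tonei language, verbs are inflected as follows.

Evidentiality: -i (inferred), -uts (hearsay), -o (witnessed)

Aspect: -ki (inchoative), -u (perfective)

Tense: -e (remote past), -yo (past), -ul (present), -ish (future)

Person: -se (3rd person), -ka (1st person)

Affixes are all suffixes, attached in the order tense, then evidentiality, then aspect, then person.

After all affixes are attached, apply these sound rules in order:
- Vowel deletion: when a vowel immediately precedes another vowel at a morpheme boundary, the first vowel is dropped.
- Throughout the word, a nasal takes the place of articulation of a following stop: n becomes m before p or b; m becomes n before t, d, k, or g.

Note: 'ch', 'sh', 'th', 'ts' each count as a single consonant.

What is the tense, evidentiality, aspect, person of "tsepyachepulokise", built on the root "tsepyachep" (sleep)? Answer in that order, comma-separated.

Segment: tsepyachep-ul-o-ki-se.
tense: -ul → present.
evidentiality: -o → witnessed.
aspect: -ki → inchoative.
person: -se → 3rd person.

present, witnessed, inchoative, 3rd person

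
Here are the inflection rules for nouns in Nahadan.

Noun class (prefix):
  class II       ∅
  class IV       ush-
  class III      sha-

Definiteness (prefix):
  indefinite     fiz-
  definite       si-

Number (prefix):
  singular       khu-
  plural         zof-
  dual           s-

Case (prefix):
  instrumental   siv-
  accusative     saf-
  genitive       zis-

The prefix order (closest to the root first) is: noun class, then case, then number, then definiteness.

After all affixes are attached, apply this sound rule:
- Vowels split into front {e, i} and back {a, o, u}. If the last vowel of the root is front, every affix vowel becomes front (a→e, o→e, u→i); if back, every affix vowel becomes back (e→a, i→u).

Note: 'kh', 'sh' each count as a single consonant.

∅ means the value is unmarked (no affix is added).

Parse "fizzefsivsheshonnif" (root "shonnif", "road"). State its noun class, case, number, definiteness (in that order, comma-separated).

class III, instrumental, plural, indefinite

Segment: fiz-zof-siv-sha-shonnif.
noun class: sha- → class III.
case: siv- → instrumental.
number: zof- → plural.
definiteness: fiz- → indefinite.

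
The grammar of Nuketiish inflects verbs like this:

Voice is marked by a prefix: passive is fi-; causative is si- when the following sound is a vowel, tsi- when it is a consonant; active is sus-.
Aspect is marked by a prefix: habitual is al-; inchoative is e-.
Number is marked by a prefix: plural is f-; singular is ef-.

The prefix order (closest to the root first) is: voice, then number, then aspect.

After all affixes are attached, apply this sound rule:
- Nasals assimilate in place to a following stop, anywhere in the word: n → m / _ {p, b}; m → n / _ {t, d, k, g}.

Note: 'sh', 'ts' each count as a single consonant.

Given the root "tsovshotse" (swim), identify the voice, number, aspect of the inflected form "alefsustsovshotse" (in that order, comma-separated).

Segment: al-ef-sus-tsovshotse.
voice: sus- → active.
number: ef- → singular.
aspect: al- → habitual.

active, singular, habitual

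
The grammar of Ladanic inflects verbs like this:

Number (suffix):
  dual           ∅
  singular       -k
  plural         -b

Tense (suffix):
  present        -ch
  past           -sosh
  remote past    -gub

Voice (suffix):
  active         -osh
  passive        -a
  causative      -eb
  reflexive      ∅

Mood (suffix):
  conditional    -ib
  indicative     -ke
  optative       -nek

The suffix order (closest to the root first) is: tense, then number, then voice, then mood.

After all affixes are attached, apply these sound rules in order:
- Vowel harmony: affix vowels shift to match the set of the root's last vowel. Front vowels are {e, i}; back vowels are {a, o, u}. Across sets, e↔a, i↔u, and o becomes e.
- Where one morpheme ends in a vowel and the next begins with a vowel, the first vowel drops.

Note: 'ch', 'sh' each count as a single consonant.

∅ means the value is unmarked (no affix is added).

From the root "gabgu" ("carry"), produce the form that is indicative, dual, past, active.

Attach tense past -sosh → gabgusosh.
number = dual: zero marking, form stays gabgusosh.
Attach voice active -osh → gabgusoshosh.
Attach mood indicative -ke → gabgusoshoshke.
Apply vowel harmony: gabgusoshoshke → gabgusoshoshka.
Vowel deletion: no change.

gabgusoshoshka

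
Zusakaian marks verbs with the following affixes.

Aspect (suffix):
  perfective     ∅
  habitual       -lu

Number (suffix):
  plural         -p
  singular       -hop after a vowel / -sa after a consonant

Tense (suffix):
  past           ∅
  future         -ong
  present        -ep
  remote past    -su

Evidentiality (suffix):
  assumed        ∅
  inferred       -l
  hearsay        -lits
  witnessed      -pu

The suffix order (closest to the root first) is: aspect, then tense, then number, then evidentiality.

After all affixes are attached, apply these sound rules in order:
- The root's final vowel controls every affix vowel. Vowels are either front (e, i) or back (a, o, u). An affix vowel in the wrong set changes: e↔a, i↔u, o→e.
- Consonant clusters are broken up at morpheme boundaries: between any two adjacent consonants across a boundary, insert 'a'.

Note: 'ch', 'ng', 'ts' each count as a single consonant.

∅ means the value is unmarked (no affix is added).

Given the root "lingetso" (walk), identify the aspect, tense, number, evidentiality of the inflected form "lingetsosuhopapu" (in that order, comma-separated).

Segment: lingetso-su-hop-pu.
aspect: ∅ → perfective.
tense: -su → remote past.
number: -hop/sa → singular.
evidentiality: -pu → witnessed.

perfective, remote past, singular, witnessed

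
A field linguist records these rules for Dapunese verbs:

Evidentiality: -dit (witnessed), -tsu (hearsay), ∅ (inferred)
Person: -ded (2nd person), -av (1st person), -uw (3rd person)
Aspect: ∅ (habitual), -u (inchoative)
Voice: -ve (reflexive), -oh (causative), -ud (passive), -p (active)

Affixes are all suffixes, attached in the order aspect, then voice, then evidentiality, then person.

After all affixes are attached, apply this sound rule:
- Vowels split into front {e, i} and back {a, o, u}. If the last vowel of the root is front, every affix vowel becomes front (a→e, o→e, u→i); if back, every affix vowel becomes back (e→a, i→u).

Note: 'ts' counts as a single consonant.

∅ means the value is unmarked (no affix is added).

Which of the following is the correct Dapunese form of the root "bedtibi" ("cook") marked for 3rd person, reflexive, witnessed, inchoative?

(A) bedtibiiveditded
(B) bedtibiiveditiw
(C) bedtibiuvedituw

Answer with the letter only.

B

Attach aspect inchoative -u → bedtibiu.
Attach voice reflexive -ve → bedtibiuve.
Attach evidentiality witnessed -dit → bedtibiuvedit.
Attach person 3rd person -uw → bedtibiuvedituw.
Apply vowel harmony: bedtibiuvedituw → bedtibiiveditiw.
So the correct form is bedtibiiveditiw, option (B).
(C) bedtibiuvedituw is wrong: it fails to apply the sound rule(s).
(A) bedtibiiveditded is wrong: it uses 2nd person instead of 3rd person for person.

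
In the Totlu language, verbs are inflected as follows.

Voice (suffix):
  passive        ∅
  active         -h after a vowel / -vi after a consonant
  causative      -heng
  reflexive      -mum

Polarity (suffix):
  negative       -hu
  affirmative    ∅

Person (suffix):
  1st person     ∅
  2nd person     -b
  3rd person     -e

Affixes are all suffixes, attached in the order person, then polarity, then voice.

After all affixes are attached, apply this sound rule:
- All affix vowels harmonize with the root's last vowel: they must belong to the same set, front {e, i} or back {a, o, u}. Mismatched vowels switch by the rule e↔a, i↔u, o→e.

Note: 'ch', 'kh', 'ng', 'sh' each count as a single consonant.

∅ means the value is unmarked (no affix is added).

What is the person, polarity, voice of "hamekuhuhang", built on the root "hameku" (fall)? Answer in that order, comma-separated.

1st person, negative, causative

Segment: hameku-hu-heng.
person: ∅ → 1st person.
polarity: -hu → negative.
voice: -heng → causative.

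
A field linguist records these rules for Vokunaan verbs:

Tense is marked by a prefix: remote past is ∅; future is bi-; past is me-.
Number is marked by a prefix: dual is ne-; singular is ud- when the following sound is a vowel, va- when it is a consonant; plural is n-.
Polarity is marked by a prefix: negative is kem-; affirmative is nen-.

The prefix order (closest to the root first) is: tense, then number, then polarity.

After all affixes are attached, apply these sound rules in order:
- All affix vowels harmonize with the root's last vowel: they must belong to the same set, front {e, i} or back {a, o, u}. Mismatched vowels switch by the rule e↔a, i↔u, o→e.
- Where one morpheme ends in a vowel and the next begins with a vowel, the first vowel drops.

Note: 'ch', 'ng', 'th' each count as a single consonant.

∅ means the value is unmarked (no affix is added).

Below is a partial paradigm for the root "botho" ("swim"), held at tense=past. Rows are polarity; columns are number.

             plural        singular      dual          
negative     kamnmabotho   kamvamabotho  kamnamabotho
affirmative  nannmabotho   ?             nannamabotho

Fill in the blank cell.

Attach tense past me- → mebotho.
Attach number singular va- (before consonant 'm') → vamebotho.
Attach polarity affirmative nen- → nenvamebotho.
Apply vowel harmony: nenvamebotho → nanvamabotho.
Vowel deletion: no change.

nanvamabotho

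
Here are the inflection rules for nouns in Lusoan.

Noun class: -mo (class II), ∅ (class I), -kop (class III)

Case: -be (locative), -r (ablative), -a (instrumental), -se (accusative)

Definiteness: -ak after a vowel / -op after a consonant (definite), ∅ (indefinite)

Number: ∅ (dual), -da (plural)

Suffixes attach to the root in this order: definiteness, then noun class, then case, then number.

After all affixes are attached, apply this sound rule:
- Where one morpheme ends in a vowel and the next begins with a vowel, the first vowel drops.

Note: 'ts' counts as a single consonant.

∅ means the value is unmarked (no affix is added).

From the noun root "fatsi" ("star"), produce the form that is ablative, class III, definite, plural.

Attach definiteness definite -ak (after vowel 'i') → fatsiak.
Attach noun class class III -kop → fatsiakkop.
Attach case ablative -r → fatsiakkopr.
Attach number plural -da → fatsiakkoprda.
Apply vowel deletion: fatsiakkoprda → fatsakkoprda.

fatsakkoprda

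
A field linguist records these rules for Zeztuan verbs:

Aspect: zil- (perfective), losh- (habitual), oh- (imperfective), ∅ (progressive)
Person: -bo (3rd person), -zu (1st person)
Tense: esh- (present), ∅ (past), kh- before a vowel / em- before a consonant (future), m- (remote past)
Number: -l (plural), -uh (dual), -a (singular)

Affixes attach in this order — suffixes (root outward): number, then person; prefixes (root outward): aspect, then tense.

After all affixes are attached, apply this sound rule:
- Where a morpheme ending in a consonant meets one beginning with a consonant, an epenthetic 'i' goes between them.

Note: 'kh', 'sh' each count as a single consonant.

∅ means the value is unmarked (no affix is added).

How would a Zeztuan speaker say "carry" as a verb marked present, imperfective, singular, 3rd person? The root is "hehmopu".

Attach aspect imperfective oh- → ohhehmopu.
Attach tense present esh- → eshohhehmopu.
Attach number singular -a → eshohhehmopua.
Attach person 3rd person -bo → eshohhehmopuabo.
Apply epenthesis: eshohhehmopuabo → eshohihehmopuabo.

eshohihehmopuabo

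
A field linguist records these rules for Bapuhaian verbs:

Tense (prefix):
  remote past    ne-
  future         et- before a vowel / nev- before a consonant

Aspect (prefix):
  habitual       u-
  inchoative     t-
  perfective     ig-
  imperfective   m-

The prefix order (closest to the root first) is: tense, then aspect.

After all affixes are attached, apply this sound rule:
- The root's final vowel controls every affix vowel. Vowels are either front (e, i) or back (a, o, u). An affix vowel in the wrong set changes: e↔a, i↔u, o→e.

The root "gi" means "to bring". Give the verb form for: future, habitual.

Attach tense future nev- (before consonant 'g') → nevgi.
Attach aspect habitual u- → unevgi.
Apply vowel harmony: unevgi → inevgi.

inevgi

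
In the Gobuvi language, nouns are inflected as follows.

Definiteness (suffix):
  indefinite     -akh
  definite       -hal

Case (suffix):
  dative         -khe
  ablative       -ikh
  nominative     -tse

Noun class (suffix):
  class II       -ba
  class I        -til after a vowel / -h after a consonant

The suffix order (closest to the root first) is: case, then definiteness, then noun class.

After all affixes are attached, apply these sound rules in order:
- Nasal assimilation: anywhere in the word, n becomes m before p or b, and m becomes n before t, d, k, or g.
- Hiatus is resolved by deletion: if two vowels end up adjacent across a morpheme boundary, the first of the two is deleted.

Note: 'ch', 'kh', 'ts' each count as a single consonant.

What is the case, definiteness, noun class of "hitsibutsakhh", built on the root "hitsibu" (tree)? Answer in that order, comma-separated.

nominative, indefinite, class I

Segment: hitsibu-tse-akh-h.
case: -tse → nominative.
definiteness: -akh → indefinite.
noun class: -til/h → class I.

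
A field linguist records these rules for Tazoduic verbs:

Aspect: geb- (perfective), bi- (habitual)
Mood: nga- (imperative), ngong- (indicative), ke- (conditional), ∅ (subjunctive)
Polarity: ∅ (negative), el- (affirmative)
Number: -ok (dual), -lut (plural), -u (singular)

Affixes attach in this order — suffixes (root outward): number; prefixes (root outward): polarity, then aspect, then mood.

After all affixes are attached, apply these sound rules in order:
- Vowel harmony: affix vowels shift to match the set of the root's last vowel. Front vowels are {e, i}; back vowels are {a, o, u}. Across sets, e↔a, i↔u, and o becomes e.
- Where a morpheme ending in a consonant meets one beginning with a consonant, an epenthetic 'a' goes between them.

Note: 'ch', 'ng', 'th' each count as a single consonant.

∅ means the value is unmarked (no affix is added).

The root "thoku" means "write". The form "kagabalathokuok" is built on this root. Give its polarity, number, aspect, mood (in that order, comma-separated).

Segment: ke-geb-el-thoku-ok.
polarity: el- → affirmative.
number: -ok → dual.
aspect: geb- → perfective.
mood: ke- → conditional.

affirmative, dual, perfective, conditional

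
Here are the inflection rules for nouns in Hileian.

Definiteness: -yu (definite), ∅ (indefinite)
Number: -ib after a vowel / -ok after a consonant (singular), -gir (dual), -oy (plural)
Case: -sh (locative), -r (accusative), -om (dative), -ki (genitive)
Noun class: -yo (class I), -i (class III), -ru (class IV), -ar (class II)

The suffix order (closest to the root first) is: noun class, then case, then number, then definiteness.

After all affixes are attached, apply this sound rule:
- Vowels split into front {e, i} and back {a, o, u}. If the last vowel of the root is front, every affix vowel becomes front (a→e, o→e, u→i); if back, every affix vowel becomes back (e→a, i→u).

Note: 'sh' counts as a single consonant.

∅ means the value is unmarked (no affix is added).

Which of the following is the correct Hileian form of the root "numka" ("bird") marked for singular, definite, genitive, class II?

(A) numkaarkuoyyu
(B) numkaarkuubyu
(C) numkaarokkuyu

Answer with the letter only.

Attach noun class class II -ar → numkaar.
Attach case genitive -ki → numkaarki.
Attach number singular -ib (after vowel 'i') → numkaarkiib.
Attach definiteness definite -yu → numkaarkiibyu.
Apply vowel harmony: numkaarkiibyu → numkaarkuubyu.
So the correct form is numkaarkuubyu, option (B).
(A) numkaarkuoyyu is wrong: it uses plural instead of singular for number.
(C) numkaarokkuyu is wrong: it has the affixes in the wrong order.

B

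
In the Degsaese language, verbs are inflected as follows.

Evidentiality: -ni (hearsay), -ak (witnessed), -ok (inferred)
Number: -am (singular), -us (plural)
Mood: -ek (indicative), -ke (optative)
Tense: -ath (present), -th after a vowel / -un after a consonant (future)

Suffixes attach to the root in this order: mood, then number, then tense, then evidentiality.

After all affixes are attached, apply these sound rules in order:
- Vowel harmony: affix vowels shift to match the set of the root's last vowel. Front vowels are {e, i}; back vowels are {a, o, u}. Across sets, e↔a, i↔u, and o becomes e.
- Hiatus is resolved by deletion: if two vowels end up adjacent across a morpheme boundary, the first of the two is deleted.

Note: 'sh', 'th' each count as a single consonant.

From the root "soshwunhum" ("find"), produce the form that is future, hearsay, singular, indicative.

soshwunhumakamunnu

Attach mood indicative -ek → soshwunhumek.
Attach number singular -am → soshwunhumekam.
Attach tense future -un (after consonant 'm') → soshwunhumekamun.
Attach evidentiality hearsay -ni → soshwunhumekamunni.
Apply vowel harmony: soshwunhumekamunni → soshwunhumakamunnu.
Vowel deletion: no change.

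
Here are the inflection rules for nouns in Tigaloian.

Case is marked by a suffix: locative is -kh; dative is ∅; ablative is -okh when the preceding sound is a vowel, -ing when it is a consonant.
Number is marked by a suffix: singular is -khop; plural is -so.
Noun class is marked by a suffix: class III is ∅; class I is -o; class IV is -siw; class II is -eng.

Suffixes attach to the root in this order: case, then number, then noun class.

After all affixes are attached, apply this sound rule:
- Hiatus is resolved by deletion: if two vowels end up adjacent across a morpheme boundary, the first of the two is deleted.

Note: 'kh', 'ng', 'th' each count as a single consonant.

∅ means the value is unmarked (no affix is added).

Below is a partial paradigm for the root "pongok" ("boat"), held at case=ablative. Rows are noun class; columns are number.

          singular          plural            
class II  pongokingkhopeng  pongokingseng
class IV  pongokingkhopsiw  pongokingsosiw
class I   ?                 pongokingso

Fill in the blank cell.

Attach case ablative -ing (after consonant 'k') → pongoking.
Attach number singular -khop → pongokingkhop.
Attach noun class class I -o → pongokingkhopo.
Vowel deletion: no change.

pongokingkhopo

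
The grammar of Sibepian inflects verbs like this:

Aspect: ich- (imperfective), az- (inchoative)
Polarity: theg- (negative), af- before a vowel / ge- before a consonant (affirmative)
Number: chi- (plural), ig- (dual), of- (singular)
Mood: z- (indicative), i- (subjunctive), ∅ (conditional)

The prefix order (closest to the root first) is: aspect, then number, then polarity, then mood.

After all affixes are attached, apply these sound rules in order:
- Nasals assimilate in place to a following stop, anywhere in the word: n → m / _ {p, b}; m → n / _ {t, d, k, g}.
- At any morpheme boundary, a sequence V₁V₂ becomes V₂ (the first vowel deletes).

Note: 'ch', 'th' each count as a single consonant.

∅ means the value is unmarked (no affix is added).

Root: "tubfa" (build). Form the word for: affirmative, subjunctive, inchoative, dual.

Attach aspect inchoative az- → aztubfa.
Attach number dual ig- → igaztubfa.
Attach polarity affirmative af- (before vowel 'i') → afigaztubfa.
Attach mood subjunctive i- → iafigaztubfa.
Nasal assimilation: no change.
Apply vowel deletion: iafigaztubfa → afigaztubfa.

afigaztubfa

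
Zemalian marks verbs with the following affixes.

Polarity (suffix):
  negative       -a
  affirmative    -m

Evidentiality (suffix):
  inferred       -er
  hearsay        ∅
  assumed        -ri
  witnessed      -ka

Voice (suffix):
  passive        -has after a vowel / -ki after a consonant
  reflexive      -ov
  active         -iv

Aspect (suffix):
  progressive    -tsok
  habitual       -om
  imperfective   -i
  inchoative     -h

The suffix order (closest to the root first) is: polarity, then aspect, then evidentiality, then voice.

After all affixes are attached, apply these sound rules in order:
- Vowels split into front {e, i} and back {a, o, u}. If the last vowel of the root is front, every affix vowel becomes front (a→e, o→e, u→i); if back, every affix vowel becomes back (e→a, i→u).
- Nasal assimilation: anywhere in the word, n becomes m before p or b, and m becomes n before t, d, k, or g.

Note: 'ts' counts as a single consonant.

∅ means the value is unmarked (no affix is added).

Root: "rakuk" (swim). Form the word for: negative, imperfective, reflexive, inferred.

rakukauarov

Attach polarity negative -a → rakuka.
Attach aspect imperfective -i → rakukai.
Attach evidentiality inferred -er → rakukaier.
Attach voice reflexive -ov → rakukaierov.
Apply vowel harmony: rakukaierov → rakukauarov.
Nasal assimilation: no change.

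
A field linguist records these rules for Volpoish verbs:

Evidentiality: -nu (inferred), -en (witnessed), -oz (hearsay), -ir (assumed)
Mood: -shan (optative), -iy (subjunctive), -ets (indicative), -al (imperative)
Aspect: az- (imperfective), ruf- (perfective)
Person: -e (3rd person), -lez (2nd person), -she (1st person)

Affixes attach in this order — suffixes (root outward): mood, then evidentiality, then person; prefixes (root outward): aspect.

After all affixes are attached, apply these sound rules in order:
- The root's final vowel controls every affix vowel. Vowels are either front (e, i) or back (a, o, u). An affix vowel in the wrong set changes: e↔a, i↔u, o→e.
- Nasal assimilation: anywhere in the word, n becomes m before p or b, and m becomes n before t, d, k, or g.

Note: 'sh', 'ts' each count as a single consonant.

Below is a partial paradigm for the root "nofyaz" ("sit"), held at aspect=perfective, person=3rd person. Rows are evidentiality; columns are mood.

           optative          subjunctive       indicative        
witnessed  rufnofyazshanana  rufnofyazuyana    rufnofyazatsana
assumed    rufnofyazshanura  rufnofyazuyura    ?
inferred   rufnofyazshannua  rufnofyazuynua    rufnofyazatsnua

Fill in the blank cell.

rufnofyazatsura

Attach mood indicative -ets → nofyazets.
Attach aspect perfective ruf- → rufnofyazets.
Attach evidentiality assumed -ir → rufnofyazetsir.
Attach person 3rd person -e → rufnofyazetsire.
Apply vowel harmony: rufnofyazetsire → rufnofyazatsura.
Nasal assimilation: no change.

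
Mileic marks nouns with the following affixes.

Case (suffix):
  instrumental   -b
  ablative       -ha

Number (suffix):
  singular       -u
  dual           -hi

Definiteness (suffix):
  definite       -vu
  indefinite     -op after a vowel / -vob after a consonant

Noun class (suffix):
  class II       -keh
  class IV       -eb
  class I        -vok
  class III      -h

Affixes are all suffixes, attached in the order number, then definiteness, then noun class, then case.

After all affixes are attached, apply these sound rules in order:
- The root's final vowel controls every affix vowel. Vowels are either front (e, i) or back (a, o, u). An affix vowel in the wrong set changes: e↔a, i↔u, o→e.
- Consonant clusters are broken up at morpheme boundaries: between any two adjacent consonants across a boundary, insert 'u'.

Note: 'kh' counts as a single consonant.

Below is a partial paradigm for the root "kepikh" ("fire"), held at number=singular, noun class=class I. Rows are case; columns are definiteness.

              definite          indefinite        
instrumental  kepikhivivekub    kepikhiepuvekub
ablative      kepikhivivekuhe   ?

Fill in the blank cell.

kepikhiepuvekuhe

Attach number singular -u → kepikhu.
Attach definiteness indefinite -op (after vowel 'u') → kepikhuop.
Attach noun class class I -vok → kepikhuopvok.
Attach case ablative -ha → kepikhuopvokha.
Apply vowel harmony: kepikhuopvokha → kepikhiepvekhe.
Apply epenthesis: kepikhiepvekhe → kepikhiepuvekuhe.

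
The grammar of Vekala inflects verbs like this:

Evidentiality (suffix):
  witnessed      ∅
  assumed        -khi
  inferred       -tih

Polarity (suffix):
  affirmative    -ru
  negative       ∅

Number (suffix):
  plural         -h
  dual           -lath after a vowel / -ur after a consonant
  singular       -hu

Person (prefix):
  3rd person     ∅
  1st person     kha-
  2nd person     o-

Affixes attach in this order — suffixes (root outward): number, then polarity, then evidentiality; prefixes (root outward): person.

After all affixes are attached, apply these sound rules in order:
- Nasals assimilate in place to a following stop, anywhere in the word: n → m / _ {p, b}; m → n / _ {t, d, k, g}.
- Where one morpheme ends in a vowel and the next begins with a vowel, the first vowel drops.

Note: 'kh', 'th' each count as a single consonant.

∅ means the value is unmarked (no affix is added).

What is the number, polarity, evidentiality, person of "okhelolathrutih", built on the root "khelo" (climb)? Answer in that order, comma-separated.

Segment: o-khelo-lath-ru-tih.
number: -lath/ur → dual.
polarity: -ru → affirmative.
evidentiality: -tih → inferred.
person: o- → 2nd person.

dual, affirmative, inferred, 2nd person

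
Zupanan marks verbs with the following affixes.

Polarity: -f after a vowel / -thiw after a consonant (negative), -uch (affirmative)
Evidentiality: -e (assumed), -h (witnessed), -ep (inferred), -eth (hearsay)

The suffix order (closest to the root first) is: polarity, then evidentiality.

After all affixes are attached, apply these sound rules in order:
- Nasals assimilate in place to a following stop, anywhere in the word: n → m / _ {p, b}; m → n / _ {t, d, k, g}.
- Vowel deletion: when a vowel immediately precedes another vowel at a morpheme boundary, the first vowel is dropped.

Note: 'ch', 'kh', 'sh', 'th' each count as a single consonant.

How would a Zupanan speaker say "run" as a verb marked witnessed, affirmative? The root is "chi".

Attach polarity affirmative -uch → chiuch.
Attach evidentiality witnessed -h → chiuchh.
Nasal assimilation: no change.
Apply vowel deletion: chiuchh → chuchh.

chuchh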